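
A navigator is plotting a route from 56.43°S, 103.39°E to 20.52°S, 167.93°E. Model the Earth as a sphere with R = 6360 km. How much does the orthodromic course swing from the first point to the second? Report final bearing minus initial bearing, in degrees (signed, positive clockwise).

At departure: θ₁ = atan2(sin Δλ cos φ₂, cos φ₁ sin φ₂ − sin φ₁ cos φ₂ cos Δλ) = 80.49°
At arrival: θ₂ = atan2(sin Δλ cos φ₁, −cos φ₂ sin φ₁ + sin φ₂ cos φ₁ cos Δλ) = 35.61°
Δθ = θ₂ − θ₁ = -44.9°

-44.9°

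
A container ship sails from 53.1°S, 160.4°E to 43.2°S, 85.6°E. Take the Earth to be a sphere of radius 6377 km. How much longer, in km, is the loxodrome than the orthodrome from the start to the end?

237 km

Great circle: cos σ = sin φ₁ sin φ₂ + cos φ₁ cos φ₂ cos Δλ,  σ = 0.8471 rad → d_gc = 5401.8 km
Rhumb line: Δψ = +0.2601, q = Δφ/Δψ = 0.6643, d_rh = R√(Δφ²+q²Δλ²) = 5638.9 km
Excess = 5638.9 − 5401.8 = 237.1 ≈ 237 km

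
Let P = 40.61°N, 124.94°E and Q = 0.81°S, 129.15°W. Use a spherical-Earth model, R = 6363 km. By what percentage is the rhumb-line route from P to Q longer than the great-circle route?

2.7%

Great circle: σ = 1.7898 rad → d_gc = Rσ = 11388.7 km
Rhumb: Δφ = -0.7229, Δλ = +1.8485, Δψ = -0.7910, q = Δφ/Δψ = 0.9139 → d_rh = R√(Δφ²+q²Δλ²) = 11692.2 km
Excess = (11692.2 − 11388.7) / 11388.7 = 303.5 / 11388.7 = 2.66% ≈ 2.7%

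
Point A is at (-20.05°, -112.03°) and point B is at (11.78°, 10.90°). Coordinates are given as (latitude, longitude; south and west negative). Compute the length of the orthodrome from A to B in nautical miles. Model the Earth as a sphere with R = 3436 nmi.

7481 nmi

Haversine: a = sin²(Δφ/2)+cos φ₁ cos φ₂ sin²(Δλ/2) = 0.78495;  σ = 2·atan2(√a,√(1−a))
σ = 124.744° → d = Rσ = 3436·2.17719 = 7481 nmi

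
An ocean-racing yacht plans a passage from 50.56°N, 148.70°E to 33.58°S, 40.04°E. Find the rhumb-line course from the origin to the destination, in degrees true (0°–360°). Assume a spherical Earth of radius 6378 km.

229.0°

Meridional parts: M(φ₁)=+1.0260, M(φ₂)=-0.6228 → ΔM = -1.6488;  Δλ = -1.8965 rad
tan C = Δλ / ΔM = +1.1502 → C = 229.00°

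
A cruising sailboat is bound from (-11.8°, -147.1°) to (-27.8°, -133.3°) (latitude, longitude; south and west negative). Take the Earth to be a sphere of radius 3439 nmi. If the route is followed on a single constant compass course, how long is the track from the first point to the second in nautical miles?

Rhumb course C = atan2(Δλ, Δψ) with Δψ = ln[tan(π/4+φ₂/2)/tan(π/4+φ₁/2)] = -0.2980, Δλ = +0.2409 → C = 141.06°
d = R·|Δφ| / |cos C| = 3439·0.27925 / 0.77776 = 1235 nmi

1235 nmi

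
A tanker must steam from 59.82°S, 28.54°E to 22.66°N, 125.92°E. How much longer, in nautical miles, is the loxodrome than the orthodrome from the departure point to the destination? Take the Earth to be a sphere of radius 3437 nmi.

176 nmi

Great circle: cos σ = sin φ₁ sin φ₂ + cos φ₁ cos φ₂ cos Δλ,  σ = 1.9743 rad → d_gc = 6785.6 nmi
Rhumb line: Δψ = +1.7169, q = Δφ/Δψ = 0.8384, d_rh = R√(Δφ²+q²Δλ²) = 6961.9 nmi
Excess = 6961.9 − 6785.6 = 176.3 ≈ 176 nmi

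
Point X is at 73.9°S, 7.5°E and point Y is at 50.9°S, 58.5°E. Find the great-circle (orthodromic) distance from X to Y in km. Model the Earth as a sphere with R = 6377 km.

Haversine: a = sin²(Δφ/2)+cos φ₁ cos φ₂ sin²(Δλ/2) = 0.07216;  σ = 2·atan2(√a,√(1−a))
σ = 31.166° → d = Rσ = 6377·0.54394 = 3469 km

3469 km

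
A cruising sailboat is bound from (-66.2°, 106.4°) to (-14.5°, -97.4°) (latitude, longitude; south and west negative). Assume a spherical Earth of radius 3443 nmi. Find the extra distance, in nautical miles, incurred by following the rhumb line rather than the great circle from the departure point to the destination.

Great circle: cos σ = sin φ₁ sin φ₂ + cos φ₁ cos φ₂ cos Δλ,  σ = 1.6995 rad → d_gc = 5851.5 nmi
Rhumb line: Δψ = +1.3013, q = Δφ/Δψ = 0.6934, d_rh = R√(Δφ²+q²Δλ²) = 7211.8 nmi
Excess = 7211.8 − 5851.5 = 1360.3 ≈ 1360 nmi

1360 nmi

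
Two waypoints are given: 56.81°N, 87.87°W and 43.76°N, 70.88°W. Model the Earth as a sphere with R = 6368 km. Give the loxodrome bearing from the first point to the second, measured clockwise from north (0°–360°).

Meridional parts: M(φ₁)=+1.2106, M(φ₂)=+0.8511 → ΔM = -0.3595;  Δλ = +0.2965 rad
tan C = Δλ / ΔM = -0.8248 → C = 140.48°

140.5°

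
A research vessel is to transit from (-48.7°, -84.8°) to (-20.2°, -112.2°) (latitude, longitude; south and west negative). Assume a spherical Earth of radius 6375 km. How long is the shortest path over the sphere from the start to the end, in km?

4002 km

cos σ = sin φ₁ sin φ₂ + cos φ₁ cos φ₂ cos Δλ
      = sin(-48.70°)sin(-20.20°) + cos(-48.70°)cos(-20.20°)cos(-27.40°) = 0.8093
σ = 35.970° → d = Rσ = 6375·0.62779 = 4002 km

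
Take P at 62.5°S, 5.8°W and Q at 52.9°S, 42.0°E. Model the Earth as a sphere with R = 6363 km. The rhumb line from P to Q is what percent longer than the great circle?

2.1%

Great circle: σ = 0.4634 rad → d_gc = Rσ = 2948.3 km
Rhumb: Δφ = +0.1676, Δλ = +0.8343, Δψ = +0.3158, q = Δφ/Δψ = 0.5306 → d_rh = R√(Δφ²+q²Δλ²) = 3011.6 km
Excess = (3011.6 − 2948.3) / 2948.3 = 63.3 / 2948.3 = 2.147% ≈ 2.1%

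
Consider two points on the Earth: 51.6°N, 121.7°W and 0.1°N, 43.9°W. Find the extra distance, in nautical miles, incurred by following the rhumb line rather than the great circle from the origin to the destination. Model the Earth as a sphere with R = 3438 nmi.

Great circle: cos σ = sin φ₁ sin φ₂ + cos φ₁ cos φ₂ cos Δλ,  σ = 1.4378 rad → d_gc = 4943.1 nmi
Rhumb line: Δψ = -1.0531, q = Δφ/Δψ = 0.8535, d_rh = R√(Δφ²+q²Δλ²) = 5042.3 nmi
Excess = 5042.3 − 4943.1 = 99.2 ≈ 99 nmi

99 nmi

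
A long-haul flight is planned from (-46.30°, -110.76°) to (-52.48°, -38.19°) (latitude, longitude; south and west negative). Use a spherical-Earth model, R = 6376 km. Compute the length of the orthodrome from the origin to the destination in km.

5076 km

cos σ = sin φ₁ sin φ₂ + cos φ₁ cos φ₂ cos Δλ
      = sin(-46.30°)sin(-52.48°) + cos(-46.30°)cos(-52.48°)cos(72.57°) = 0.6995
σ = 45.617° → d = Rσ = 6376·0.79616 = 5076 km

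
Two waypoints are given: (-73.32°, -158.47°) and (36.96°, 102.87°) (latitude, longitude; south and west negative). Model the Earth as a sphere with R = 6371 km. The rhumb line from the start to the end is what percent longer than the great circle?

Great circle: σ = 2.2275 rad → d_gc = Rσ = 14191.3 km
Rhumb: Δφ = +1.9247, Δλ = -1.7219, Δψ = +2.6152, q = Δφ/Δψ = 0.7360 → d_rh = R√(Δφ²+q²Δλ²) = 14682.1 km
Excess = (14682.1 − 14191.3) / 14191.3 = 490.8 / 14191.3 = 3.46% ≈ 3.5%

3.5%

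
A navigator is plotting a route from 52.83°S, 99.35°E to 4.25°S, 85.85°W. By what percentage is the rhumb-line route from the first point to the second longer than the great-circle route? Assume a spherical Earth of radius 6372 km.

Great circle: σ = 2.1424 rad → d_gc = Rσ = 13651.4 km
Rhumb: Δφ = +0.8479, Δλ = +3.0508, Δψ = +1.0157, q = Δφ/Δψ = 0.8348 → d_rh = R√(Δφ²+q²Δλ²) = 17104.2 km
Excess = (17104.2 − 13651.4) / 13651.4 = 3452.8 / 13651.4 = 25.29% ≈ 25.3%

25.3%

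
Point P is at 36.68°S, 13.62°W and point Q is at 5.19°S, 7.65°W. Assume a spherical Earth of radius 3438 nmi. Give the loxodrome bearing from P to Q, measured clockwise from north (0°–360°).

Δψ = ln[tan(π/4+φ₂/2)/tan(π/4+φ₁/2)] = +0.5983
Δλ = +0.1042 rad (taken the short way round)
course = atan2(Δλ, Δψ) = 9.88°

9.9°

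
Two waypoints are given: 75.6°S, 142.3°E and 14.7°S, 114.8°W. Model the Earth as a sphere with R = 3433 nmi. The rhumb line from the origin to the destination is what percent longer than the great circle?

Great circle: σ = 1.3775 rad → d_gc = Rσ = 4729.0 nmi
Rhumb: Δφ = +1.0629, Δλ = +1.7959, Δψ = +1.8094, q = Δφ/Δψ = 0.5874 → d_rh = R√(Δφ²+q²Δλ²) = 5141.2 nmi
Excess = (5141.2 − 4729.0) / 4729.0 = 412.2 / 4729.0 = 8.72% ≈ 8.7%

8.7%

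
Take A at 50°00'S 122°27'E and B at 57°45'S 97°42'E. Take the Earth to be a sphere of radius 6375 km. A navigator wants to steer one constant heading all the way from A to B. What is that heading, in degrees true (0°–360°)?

Δψ = ln[tan(π/4+φ₂/2)/tan(π/4+φ₁/2)] = -0.2303
Δλ = -0.4320 rad (taken the short way round)
course = atan2(Δλ, Δψ) = 241.94°

241.9°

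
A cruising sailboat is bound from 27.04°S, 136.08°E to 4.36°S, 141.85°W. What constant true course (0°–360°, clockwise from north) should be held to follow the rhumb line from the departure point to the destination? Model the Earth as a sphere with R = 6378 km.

73.9°

Meridional parts: M(φ₁)=-0.4905, M(φ₂)=-0.0762 → ΔM = +0.4143;  Δλ = +1.4324 rad
tan C = Δλ / ΔM = +3.4571 → C = 73.87°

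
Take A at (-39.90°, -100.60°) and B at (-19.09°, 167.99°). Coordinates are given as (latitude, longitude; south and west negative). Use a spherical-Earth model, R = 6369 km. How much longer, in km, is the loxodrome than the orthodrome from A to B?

290 km

Great circle: cos σ = sin φ₁ sin φ₂ + cos φ₁ cos φ₂ cos Δλ,  σ = 1.3776 rad → d_gc = 8774.2 km
Rhumb line: Δψ = +0.4211, q = Δφ/Δψ = 0.8625, d_rh = R√(Δφ²+q²Δλ²) = 9064.1 km
Excess = 9064.1 − 8774.2 = 289.9 ≈ 290 km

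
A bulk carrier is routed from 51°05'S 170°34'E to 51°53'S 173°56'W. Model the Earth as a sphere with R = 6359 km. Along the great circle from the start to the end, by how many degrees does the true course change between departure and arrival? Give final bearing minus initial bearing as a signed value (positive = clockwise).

At departure: θ₁ = atan2(sin Δλ cos φ₂, cos φ₁ sin φ₂ − sin φ₁ cos φ₂ cos Δλ) = 100.79°
At arrival: θ₂ = atan2(sin Δλ cos φ₁, −cos φ₂ sin φ₁ + sin φ₂ cos φ₁ cos Δλ) = 88.63°
Δθ = θ₂ − θ₁ = -12.2°

-12.2°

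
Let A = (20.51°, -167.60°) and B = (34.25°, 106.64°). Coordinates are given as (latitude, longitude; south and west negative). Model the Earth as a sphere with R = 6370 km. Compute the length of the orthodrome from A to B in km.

8367 km

cos σ = sin φ₁ sin φ₂ + cos φ₁ cos φ₂ cos Δλ
      = sin(20.51°)sin(34.25°) + cos(20.51°)cos(34.25°)cos(-85.76°) = 0.2544
σ = 75.260° → d = Rσ = 6370·1.31354 = 8367 km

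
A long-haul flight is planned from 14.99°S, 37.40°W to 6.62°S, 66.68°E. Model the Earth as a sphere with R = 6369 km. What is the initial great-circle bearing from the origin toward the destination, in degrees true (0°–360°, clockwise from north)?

100.2°

θ = atan2( sin Δλ·cos φ₂ ,  cos φ₁ sin φ₂ − sin φ₁ cos φ₂ cos Δλ )
  = atan2(+0.9635, -0.1739) = 100.23°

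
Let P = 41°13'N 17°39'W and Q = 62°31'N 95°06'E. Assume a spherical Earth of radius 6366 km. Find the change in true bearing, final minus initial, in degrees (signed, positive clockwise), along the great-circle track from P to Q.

+100.6°

Initial bearing θ₁ = atan2(sin Δλ cos φ₂, cos φ₁ sin φ₂ − sin φ₁ cos φ₂ cos Δλ) = 28.47°
Final bearing θ₂ = (initial bearing from the destination back to the start) + 180° = 129.02°
Δθ = θ₂ − θ₁ = +100.6°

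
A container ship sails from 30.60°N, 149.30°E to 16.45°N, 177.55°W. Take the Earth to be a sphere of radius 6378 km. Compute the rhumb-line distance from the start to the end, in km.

3721 km

Rhumb course C = atan2(Δλ, Δψ) with Δψ = ln[tan(π/4+φ₂/2)/tan(π/4+φ₁/2)] = -0.2703, Δλ = +0.5786 → C = 115.04°
d = R·|Δφ| / |cos C| = 6378·0.24696 / 0.42327 = 3721 km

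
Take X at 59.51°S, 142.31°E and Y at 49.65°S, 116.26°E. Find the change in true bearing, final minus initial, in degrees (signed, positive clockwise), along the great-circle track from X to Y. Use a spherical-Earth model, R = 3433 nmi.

+21.4°

Initial bearing θ₁ = atan2(sin Δλ cos φ₂, cos φ₁ sin φ₂ − sin φ₁ cos φ₂ cos Δλ) = 291.95°
Final bearing θ₂ = (initial bearing from the destination back to the start) + 180° = 313.37°
Δθ = θ₂ − θ₁ = +21.4°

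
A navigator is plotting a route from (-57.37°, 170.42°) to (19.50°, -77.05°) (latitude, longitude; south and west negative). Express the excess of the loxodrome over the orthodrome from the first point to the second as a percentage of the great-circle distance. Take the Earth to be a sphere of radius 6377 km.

Great circle: σ = 2.0668 rad → d_gc = Rσ = 13179.7 km
Rhumb: Δφ = +1.3416, Δλ = +1.9640, Δψ = +1.5757, q = Δφ/Δψ = 0.8515 → d_rh = R√(Δφ²+q²Δλ²) = 13671.9 km
Excess = (13671.9 − 13179.7) / 13179.7 = 492.2 / 13179.7 = 3.73% ≈ 3.7%

3.7%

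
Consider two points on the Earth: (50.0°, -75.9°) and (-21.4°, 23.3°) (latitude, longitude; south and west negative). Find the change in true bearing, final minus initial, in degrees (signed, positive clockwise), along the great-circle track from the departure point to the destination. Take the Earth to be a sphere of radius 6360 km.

+39.3°

Initial bearing θ₁ = atan2(sin Δλ cos φ₂, cos φ₁ sin φ₂ − sin φ₁ cos φ₂ cos Δλ) = 97.47°
Final bearing θ₂ = (initial bearing from the destination back to the start) + 180° = 136.80°
Δθ = θ₂ − θ₁ = +39.3°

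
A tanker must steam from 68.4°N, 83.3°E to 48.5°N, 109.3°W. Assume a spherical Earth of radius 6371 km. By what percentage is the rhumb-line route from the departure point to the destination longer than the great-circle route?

Great circle: σ = 1.0947 rad → d_gc = Rσ = 6974.4 km
Rhumb: Δφ = -0.3473, Δλ = +2.9217, Δψ = -0.6862, q = Δφ/Δψ = 0.5062 → d_rh = R√(Δφ²+q²Δλ²) = 9678.3 km
Excess = (9678.3 − 6974.4) / 6974.4 = 2703.9 / 6974.4 = 38.77% ≈ 38.8%

38.8%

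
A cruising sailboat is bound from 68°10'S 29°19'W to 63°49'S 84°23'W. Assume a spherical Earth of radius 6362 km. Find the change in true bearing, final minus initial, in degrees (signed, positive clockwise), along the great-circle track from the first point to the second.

+51.0°

At departure: θ₁ = atan2(sin Δλ cos φ₂, cos φ₁ sin φ₂ − sin φ₁ cos φ₂ cos Δλ) = 254.66°
At arrival: θ₂ = atan2(sin Δλ cos φ₁, −cos φ₂ sin φ₁ + sin φ₂ cos φ₁ cos Δλ) = 305.62°
Δθ = θ₂ − θ₁ = +51.0°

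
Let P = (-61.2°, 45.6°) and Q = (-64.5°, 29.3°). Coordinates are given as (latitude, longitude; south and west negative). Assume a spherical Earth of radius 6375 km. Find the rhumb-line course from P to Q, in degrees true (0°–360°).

246.0°

Δψ = ln[tan(π/4+φ₂/2)/tan(π/4+φ₁/2)] = -0.1264
Δλ = -0.2845 rad (taken the short way round)
course = atan2(Δλ, Δψ) = 246.05°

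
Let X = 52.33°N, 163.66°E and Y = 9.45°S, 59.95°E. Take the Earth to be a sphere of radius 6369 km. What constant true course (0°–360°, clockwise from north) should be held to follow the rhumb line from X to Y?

Meridional parts: M(φ₁)=+1.0756, M(φ₂)=-0.1657 → ΔM = -1.2412;  Δλ = -1.8101 rad
tan C = Δλ / ΔM = +1.4583 → C = 235.56°

235.6°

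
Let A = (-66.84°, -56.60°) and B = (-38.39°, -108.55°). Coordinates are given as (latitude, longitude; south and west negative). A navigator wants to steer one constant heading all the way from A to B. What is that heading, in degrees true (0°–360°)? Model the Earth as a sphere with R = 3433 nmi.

Meridional parts: M(φ₁)=-1.5852, M(φ₂)=-0.7266 → ΔM = +0.8586;  Δλ = -0.9067 rad
tan C = Δλ / ΔM = -1.0561 → C = 313.44°

313.4°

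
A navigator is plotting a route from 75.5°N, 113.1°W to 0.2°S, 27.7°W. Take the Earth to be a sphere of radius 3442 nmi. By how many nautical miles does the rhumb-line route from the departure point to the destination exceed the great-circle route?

259 nmi

Great circle: cos σ = sin φ₁ sin φ₂ + cos φ₁ cos φ₂ cos Δλ,  σ = 1.5541 rad → d_gc = 5349.2 nmi
Rhumb line: Δψ = -2.0654, q = Δφ/Δψ = 0.6397, d_rh = R√(Δφ²+q²Δλ²) = 5608.2 nmi
Excess = 5608.2 − 5349.2 = 259.0 ≈ 259 nmi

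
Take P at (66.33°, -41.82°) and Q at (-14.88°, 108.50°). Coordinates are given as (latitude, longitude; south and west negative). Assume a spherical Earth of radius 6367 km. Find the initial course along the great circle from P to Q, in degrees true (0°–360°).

N = sin Δλ·cos φ₂ = +0.4786;  D = cos φ₁ sin φ₂ − sin φ₁ cos φ₂ cos Δλ = +0.6659
initial course = atan2(N, D) = 35.70°

35.7°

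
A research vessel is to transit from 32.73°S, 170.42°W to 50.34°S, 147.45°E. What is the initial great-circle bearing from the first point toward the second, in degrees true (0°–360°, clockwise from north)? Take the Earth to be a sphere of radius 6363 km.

θ = atan2( sin Δλ·cos φ₂ ,  cos φ₁ sin φ₂ − sin φ₁ cos φ₂ cos Δλ )
  = atan2(-0.4281, -0.3917) = 227.54°

227.5°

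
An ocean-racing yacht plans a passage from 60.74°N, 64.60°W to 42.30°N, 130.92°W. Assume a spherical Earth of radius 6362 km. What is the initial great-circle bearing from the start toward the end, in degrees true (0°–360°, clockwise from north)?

θ = atan2( sin Δλ·cos φ₂ ,  cos φ₁ sin φ₂ − sin φ₁ cos φ₂ cos Δλ )
  = atan2(-0.6774, +0.0698) = 275.88°

275.9°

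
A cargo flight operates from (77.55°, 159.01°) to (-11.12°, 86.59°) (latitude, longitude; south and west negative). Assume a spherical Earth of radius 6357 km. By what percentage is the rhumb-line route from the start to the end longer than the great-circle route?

Great circle: σ = 1.6956 rad → d_gc = Rσ = 10778.6 km
Rhumb: Δφ = -1.5476, Δλ = -1.2640, Δψ = -2.4110, q = Δφ/Δψ = 0.6419 → d_rh = R√(Δφ²+q²Δλ²) = 11107.9 km
Excess = (11107.9 − 10778.6) / 10778.6 = 329.3 / 10778.6 = 3.06% ≈ 3.1%

3.1%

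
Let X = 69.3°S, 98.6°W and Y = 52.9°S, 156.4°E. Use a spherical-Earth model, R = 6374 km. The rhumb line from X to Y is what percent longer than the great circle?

Great circle: σ = 0.8080 rad → d_gc = Rσ = 5150.5 km
Rhumb: Δφ = +0.2862, Δλ = -1.8326, Δψ = +0.6083, q = Δφ/Δψ = 0.4705 → d_rh = R√(Δφ²+q²Δλ²) = 5791.0 km
Excess = (5791.0 − 5150.5) / 5150.5 = 640.5 / 5150.5 = 12.44% ≈ 12.4%

12.4%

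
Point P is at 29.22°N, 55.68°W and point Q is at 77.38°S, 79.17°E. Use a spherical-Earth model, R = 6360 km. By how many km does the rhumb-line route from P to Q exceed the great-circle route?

Great circle: cos σ = sin φ₁ sin φ₂ + cos φ₁ cos φ₂ cos Δλ,  σ = 2.2279 rad → d_gc = 14169.6 km
Rhumb line: Δψ = -2.7357, q = Δφ/Δψ = 0.6801, d_rh = R√(Δφ²+q²Δλ²) = 15609.4 km
Excess = 15609.4 − 14169.6 = 1439.8 ≈ 1440 km

1440 km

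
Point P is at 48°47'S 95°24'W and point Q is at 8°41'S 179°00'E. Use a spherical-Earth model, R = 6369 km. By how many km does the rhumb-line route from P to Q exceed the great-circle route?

Great circle: cos σ = sin φ₁ sin φ₂ + cos φ₁ cos φ₂ cos Δλ,  σ = 1.4065 rad → d_gc = 8958.1 km
Rhumb line: Δψ = +0.8259, q = Δφ/Δψ = 0.8474, d_rh = R√(Δφ²+q²Δλ²) = 9213.3 km
Excess = 9213.3 − 8958.1 = 255.2 ≈ 255 km

255 km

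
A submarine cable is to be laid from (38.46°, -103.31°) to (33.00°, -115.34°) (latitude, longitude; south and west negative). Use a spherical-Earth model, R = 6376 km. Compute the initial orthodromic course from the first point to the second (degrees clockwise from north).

N = sin Δλ·cos φ₂ = -0.1748;  D = cos φ₁ sin φ₂ − sin φ₁ cos φ₂ cos Δλ = -0.0837
initial course = atan2(N, D) = 244.41°

244.4°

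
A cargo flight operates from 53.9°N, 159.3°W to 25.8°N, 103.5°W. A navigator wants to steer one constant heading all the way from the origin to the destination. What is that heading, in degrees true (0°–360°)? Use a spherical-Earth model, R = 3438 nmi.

123.9°

Δψ = ln[tan(π/4+φ₂/2)/tan(π/4+φ₁/2)] = -0.6549
Δλ = +0.9739 rad (taken the short way round)
course = atan2(Δλ, Δψ) = 123.92°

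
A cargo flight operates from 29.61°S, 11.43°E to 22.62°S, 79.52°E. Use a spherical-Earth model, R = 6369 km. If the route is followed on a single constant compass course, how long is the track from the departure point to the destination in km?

6834 km

Rhumb course C = atan2(Δλ, Δψ) with Δψ = ln[tan(π/4+φ₂/2)/tan(π/4+φ₁/2)] = +0.1360, Δλ = +1.1884 → C = 83.47°
d = R·|Δφ| / |cos C| = 6369·0.12200 / 0.11369 = 6834 km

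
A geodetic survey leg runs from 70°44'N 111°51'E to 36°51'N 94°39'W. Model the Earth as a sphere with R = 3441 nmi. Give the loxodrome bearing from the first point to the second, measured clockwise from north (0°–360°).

Δψ = ln[tan(π/4+φ₂/2)/tan(π/4+φ₁/2)] = -1.0808
Δλ = +2.6791 rad (taken the short way round)
course = atan2(Δλ, Δψ) = 111.97°

112.0°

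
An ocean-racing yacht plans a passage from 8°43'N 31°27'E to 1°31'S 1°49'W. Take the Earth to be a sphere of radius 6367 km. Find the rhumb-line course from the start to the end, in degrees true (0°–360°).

252.8°

Meridional parts: M(φ₁)=+0.1527, M(φ₂)=-0.0265 → ΔM = -0.1792;  Δλ = -0.5806 rad
tan C = Δλ / ΔM = +3.2401 → C = 252.85°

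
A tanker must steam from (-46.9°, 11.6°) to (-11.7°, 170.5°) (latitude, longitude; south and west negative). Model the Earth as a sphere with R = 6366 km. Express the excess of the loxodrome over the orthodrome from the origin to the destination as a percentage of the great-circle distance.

Great circle: σ = 2.0671 rad → d_gc = Rσ = 13159.0 km
Rhumb: Δφ = +0.6144, Δλ = +2.7733, Δψ = +0.7234, q = Δφ/Δψ = 0.8492 → d_rh = R√(Δφ²+q²Δλ²) = 15494.7 km
Excess = (15494.7 − 13159.0) / 13159.0 = 2335.7 / 13159.0 = 17.7498% ≈ 17.7%

17.7%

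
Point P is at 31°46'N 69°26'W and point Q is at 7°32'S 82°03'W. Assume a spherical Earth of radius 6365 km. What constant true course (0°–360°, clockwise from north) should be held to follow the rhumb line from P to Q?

197.1°

Δψ = ln[tan(π/4+φ₂/2)/tan(π/4+φ₁/2)] = -0.7171
Δλ = -0.2202 rad (taken the short way round)
course = atan2(Δλ, Δψ) = 197.07°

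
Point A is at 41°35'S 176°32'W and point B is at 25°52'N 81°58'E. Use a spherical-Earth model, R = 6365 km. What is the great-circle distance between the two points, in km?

12783 km

Haversine: a = sin²(Δφ/2)+cos φ₁ cos φ₂ sin²(Δλ/2) = 0.71187;  σ = 2·atan2(√a,√(1−a))
σ = 115.071° → d = Rσ = 6365·2.00837 = 12783 km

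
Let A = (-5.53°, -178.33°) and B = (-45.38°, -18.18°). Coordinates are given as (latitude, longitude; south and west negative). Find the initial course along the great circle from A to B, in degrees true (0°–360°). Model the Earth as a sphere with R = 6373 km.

θ = atan2( sin Δλ·cos φ₂ ,  cos φ₁ sin φ₂ − sin φ₁ cos φ₂ cos Δλ )
  = atan2(+0.2385, -0.7721) = 162.83°

162.8°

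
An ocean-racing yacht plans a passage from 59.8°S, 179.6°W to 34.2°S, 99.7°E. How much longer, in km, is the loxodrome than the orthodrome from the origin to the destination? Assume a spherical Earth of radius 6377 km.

Great circle: cos σ = sin φ₁ sin φ₂ + cos φ₁ cos φ₂ cos Δλ,  σ = 0.9848 rad → d_gc = 6280.1 km
Rhumb line: Δψ = +0.6741, q = Δφ/Δψ = 0.6628, d_rh = R√(Δφ²+q²Δλ²) = 6599.8 km
Excess = 6599.8 − 6280.1 = 319.7 ≈ 320 km

320 km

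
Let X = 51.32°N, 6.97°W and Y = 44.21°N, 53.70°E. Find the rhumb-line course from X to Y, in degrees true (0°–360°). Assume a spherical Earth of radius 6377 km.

Δψ = ln[tan(π/4+φ₂/2)/tan(π/4+φ₁/2)] = -0.1850
Δλ = +1.0589 rad (taken the short way round)
course = atan2(Δλ, Δψ) = 99.91°

99.9°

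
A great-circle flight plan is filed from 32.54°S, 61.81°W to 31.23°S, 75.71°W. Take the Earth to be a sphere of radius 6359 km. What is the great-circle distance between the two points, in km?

cos σ = sin φ₁ sin φ₂ + cos φ₁ cos φ₂ cos Δλ
      = sin(-32.54°)sin(-31.23°) + cos(-32.54°)cos(-31.23°)cos(-13.90°) = 0.9786
σ = 11.866° → d = Rσ = 6359·0.20711 = 1317 km

1317 km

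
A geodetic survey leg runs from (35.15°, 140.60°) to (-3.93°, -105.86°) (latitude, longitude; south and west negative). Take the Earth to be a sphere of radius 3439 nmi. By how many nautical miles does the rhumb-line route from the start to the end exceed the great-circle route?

Great circle: cos σ = sin φ₁ sin φ₂ + cos φ₁ cos φ₂ cos Δλ,  σ = 1.9447 rad → d_gc = 6687.8 nmi
Rhumb line: Δψ = -0.7247, q = Δφ/Δψ = 0.9412, d_rh = R√(Δφ²+q²Δλ²) = 6829.7 nmi
Excess = 6829.7 − 6687.8 = 141.9 ≈ 142 nmi

142 nmi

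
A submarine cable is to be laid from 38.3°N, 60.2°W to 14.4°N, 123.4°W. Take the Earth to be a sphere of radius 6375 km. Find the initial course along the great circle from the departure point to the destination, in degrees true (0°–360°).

N = sin Δλ·cos φ₂ = -0.8645;  D = cos φ₁ sin φ₂ − sin φ₁ cos φ₂ cos Δλ = -0.0755
initial course = atan2(N, D) = 265.01°

265.0°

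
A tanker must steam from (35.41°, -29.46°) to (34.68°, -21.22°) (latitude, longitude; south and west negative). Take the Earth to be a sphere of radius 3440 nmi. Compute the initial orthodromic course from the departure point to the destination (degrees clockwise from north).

93.8°

N = sin Δλ·cos φ₂ = +0.1179;  D = cos φ₁ sin φ₂ − sin φ₁ cos φ₂ cos Δλ = -0.0078
initial course = atan2(N, D) = 93.80°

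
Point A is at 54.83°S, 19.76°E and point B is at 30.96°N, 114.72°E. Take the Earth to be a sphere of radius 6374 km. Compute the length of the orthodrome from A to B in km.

13082 km

Haversine: a = sin²(Δφ/2)+cos φ₁ cos φ₂ sin²(Δλ/2) = 0.73162;  σ = 2·atan2(√a,√(1−a))
σ = 117.596° → d = Rσ = 6374·2.05244 = 13082 km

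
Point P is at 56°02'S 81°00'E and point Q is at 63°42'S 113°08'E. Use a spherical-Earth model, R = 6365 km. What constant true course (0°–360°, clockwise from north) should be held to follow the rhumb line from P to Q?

Δψ = ln[tan(π/4+φ₂/2)/tan(π/4+φ₁/2)] = -0.2679
Δλ = +0.5608 rad (taken the short way round)
course = atan2(Δλ, Δψ) = 115.54°

115.5°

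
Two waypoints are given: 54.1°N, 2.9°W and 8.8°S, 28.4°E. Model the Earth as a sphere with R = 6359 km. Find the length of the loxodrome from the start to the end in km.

7589 km

Rhumb course C = atan2(Δλ, Δψ) with Δψ = ln[tan(π/4+φ₂/2)/tan(π/4+φ₁/2)] = -1.2813, Δλ = +0.5463 → C = 156.91°
d = R·|Δφ| / |cos C| = 6359·1.09781 / 0.91989 = 7589 km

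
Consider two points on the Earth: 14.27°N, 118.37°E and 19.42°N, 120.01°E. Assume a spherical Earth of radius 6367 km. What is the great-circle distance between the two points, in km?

cos σ = sin φ₁ sin φ₂ + cos φ₁ cos φ₂ cos Δλ
      = sin(14.27°)sin(19.42°) + cos(14.27°)cos(19.42°)cos(1.64°) = 0.9956
σ = 5.384° → d = Rσ = 6367·0.09396 = 598 km

598 km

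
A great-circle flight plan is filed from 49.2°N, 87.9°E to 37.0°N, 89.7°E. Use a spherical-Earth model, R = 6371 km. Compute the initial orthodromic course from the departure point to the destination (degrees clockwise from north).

θ = atan2( sin Δλ·cos φ₂ ,  cos φ₁ sin φ₂ − sin φ₁ cos φ₂ cos Δλ )
  = atan2(+0.0251, -0.2110) = 173.22°

173.2°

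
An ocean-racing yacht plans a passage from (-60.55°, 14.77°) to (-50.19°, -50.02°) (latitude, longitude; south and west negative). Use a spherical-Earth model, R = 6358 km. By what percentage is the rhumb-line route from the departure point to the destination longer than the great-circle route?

3.9%

Great circle: σ = 0.6385 rad → d_gc = Rσ = 4059.6 km
Rhumb: Δφ = +0.1808, Δλ = -1.1308, Δψ = +0.3205, q = Δφ/Δψ = 0.5642 → d_rh = R√(Δφ²+q²Δλ²) = 4216.3 km
Excess = (4216.3 − 4059.6) / 4059.6 = 156.7 / 4059.6 = 3.86% ≈ 3.9%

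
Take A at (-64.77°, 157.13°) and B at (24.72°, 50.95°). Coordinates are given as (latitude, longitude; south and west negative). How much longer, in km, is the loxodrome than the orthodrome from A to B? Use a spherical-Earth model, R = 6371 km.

Great circle: cos σ = sin φ₁ sin φ₂ + cos φ₁ cos φ₂ cos Δλ,  σ = 2.0785 rad → d_gc = 13242.2 km
Rhumb line: Δψ = +1.9425, q = Δφ/Δψ = 0.8041, d_rh = R√(Δφ²+q²Δλ²) = 13753.0 km
Excess = 13753.0 − 13242.2 = 510.8 ≈ 511 km

511 km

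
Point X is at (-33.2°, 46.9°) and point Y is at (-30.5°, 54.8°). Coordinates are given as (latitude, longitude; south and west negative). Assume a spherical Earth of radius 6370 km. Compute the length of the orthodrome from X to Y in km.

804 km

cos σ = sin φ₁ sin φ₂ + cos φ₁ cos φ₂ cos Δλ
      = sin(-33.20°)sin(-30.50°) + cos(-33.20°)cos(-30.50°)cos(7.90°) = 0.9920
σ = 7.231° → d = Rσ = 6370·0.12620 = 804 km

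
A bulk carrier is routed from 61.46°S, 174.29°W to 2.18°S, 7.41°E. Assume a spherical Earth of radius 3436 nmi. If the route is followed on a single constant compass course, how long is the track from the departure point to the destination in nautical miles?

9040 nmi

Δψ = ln[tan(π/4+φ₂/2)/tan(π/4+φ₁/2)] = +1.3310;  Δφ = +1.0346 rad,  Δλ = -3.1119 rad
q = Δφ/Δψ = 0.7773
d = R·√(Δφ² + q²Δλ²) = 3436·2.63093 = 9040 nmi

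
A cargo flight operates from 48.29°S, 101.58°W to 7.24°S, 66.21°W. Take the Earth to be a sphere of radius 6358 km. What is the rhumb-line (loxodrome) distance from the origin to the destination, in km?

5657 km

Rhumb course C = atan2(Δλ, Δψ) with Δψ = ln[tan(π/4+φ₂/2)/tan(π/4+φ₁/2)] = +0.8384, Δλ = +0.6173 → C = 36.37°
d = R·|Δφ| / |cos C| = 6358·0.71646 / 0.80524 = 5657 km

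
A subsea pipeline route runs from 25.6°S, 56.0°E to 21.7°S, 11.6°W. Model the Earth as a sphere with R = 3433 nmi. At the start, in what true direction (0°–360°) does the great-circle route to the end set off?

N = sin Δλ·cos φ₂ = -0.8590;  D = cos φ₁ sin φ₂ − sin φ₁ cos φ₂ cos Δλ = -0.1805
initial course = atan2(N, D) = 258.14°

258.1°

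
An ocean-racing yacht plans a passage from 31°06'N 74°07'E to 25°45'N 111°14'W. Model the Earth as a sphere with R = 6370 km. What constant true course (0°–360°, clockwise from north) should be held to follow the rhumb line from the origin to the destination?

92.0°

Meridional parts: M(φ₁)=+0.5716, M(φ₂)=+0.4654 → ΔM = -0.1062;  Δλ = +3.0482 rad
tan C = Δλ / ΔM = -28.6927 → C = 92.00°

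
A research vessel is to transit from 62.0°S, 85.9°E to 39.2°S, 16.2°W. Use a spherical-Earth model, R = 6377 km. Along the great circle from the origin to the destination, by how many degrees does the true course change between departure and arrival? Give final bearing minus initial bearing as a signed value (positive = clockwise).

Initial bearing θ₁ = atan2(sin Δλ cos φ₂, cos φ₁ sin φ₂ − sin φ₁ cos φ₂ cos Δλ) = 239.85°
Final bearing θ₂ = (initial bearing from the destination back to the start) + 180° = 328.41°
Δθ = θ₂ − θ₁ = +88.6°

+88.6°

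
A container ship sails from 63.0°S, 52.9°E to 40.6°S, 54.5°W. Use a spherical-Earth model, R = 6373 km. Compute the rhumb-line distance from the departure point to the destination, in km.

Rhumb course C = atan2(Δλ, Δψ) with Δψ = ln[tan(π/4+φ₂/2)/tan(π/4+φ₁/2)] = +0.6501, Δλ = -1.8745 → C = 289.13°
d = R·|Δφ| / |cos C| = 6373·0.39095 / 0.32769 = 7603 km

7603 km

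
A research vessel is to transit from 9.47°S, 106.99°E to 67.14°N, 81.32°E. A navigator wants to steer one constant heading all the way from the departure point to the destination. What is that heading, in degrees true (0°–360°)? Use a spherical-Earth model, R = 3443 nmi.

345.8°

Meridional parts: M(φ₁)=-0.1660, M(φ₂)=+1.5986 → ΔM = +1.7646;  Δλ = -0.4480 rad
tan C = Δλ / ΔM = -0.2539 → C = 345.75°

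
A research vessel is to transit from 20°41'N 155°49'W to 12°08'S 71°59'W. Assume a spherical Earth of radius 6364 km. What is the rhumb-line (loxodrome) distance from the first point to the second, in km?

9855 km

Rhumb course C = atan2(Δλ, Δψ) with Δψ = ln[tan(π/4+φ₂/2)/tan(π/4+φ₁/2)] = -0.5825, Δλ = +1.4632 → C = 111.71°
d = R·|Δφ| / |cos C| = 6364·0.57276 / 0.36986 = 9855 km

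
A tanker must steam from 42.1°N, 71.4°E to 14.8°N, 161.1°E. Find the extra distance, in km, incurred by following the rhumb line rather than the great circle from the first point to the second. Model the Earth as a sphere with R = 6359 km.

267 km

Great circle: cos σ = sin φ₁ sin φ₂ + cos φ₁ cos φ₂ cos Δλ,  σ = 1.3949 rad → d_gc = 8870.0 km
Rhumb line: Δψ = -0.5503, q = Δφ/Δψ = 0.8659, d_rh = R√(Δφ²+q²Δλ²) = 9137.0 km
Excess = 9137.0 − 8870.0 = 267.0 ≈ 267 km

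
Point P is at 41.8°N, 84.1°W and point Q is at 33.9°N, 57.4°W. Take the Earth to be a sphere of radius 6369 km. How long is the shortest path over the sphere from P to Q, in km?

2490 km

Haversine: a = sin²(Δφ/2)+cos φ₁ cos φ₂ sin²(Δλ/2) = 0.03773;  σ = 2·atan2(√a,√(1−a))
σ = 22.402° → d = Rσ = 6369·0.39099 = 2490 km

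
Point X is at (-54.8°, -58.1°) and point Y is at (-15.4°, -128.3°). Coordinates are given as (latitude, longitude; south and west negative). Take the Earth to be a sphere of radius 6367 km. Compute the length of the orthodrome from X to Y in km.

Haversine: a = sin²(Δφ/2)+cos φ₁ cos φ₂ sin²(Δλ/2) = 0.29738;  σ = 2·atan2(√a,√(1−a))
σ = 66.093° → d = Rσ = 6367·1.15355 = 7345 km

7345 km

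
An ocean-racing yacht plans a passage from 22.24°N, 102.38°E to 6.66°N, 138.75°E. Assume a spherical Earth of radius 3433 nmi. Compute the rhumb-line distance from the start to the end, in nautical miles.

Rhumb course C = atan2(Δλ, Δψ) with Δψ = ln[tan(π/4+φ₂/2)/tan(π/4+φ₁/2)] = -0.2818, Δλ = +0.6348 → C = 113.94°
d = R·|Δφ| / |cos C| = 3433·0.27192 / 0.40574 = 2301 nmi

2301 nmi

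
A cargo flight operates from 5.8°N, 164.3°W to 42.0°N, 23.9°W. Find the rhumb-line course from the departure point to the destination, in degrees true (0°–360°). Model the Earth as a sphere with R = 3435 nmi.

Δψ = ln[tan(π/4+φ₂/2)/tan(π/4+φ₁/2)] = +0.7078
Δλ = +2.4504 rad (taken the short way round)
course = atan2(Δλ, Δψ) = 73.89°

73.9°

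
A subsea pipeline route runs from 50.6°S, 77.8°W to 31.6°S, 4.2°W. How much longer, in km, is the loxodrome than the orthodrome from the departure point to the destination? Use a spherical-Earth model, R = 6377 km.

211 km

Great circle: cos σ = sin φ₁ sin φ₂ + cos φ₁ cos φ₂ cos Δλ,  σ = 0.9794 rad → d_gc = 6245.49 km
Rhumb line: Δψ = +0.4453, q = Δφ/Δψ = 0.7448, d_rh = R√(Δφ²+q²Δλ²) = 6456.95 km
Excess = 6456.95 − 6245.49 = 211.46 ≈ 211 km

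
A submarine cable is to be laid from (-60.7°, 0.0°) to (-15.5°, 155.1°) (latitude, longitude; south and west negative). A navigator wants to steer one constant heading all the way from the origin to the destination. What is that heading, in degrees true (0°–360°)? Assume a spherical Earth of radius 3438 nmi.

Δψ = ln[tan(π/4+φ₂/2)/tan(π/4+φ₁/2)] = +1.0678
Δλ = +2.7070 rad (taken the short way round)
course = atan2(Δλ, Δψ) = 68.47°

68.5°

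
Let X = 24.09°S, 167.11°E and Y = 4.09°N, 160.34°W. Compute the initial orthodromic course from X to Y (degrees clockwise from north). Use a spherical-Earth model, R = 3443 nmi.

N = sin Δλ·cos φ₂ = +0.5367;  D = cos φ₁ sin φ₂ − sin φ₁ cos φ₂ cos Δλ = +0.4083
initial course = atan2(N, D) = 52.74°

52.7°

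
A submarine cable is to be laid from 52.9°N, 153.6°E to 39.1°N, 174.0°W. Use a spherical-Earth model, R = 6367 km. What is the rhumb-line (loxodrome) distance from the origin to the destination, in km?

2917 km

Δψ = ln[tan(π/4+φ₂/2)/tan(π/4+φ₁/2)] = -0.3494;  Δφ = -0.2409 rad,  Δλ = +0.5655 rad
q = Δφ/Δψ = 0.6893
d = R·√(Δφ² + q²Δλ²) = 6367·0.45822 = 2917 km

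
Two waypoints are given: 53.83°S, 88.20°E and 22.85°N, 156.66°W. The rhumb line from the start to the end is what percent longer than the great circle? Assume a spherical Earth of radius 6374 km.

3.0%

Great circle: σ = 2.1466 rad → d_gc = Rσ = 13682.6 km
Rhumb: Δφ = +1.3383, Δλ = +2.0096, Δψ = +1.5290, q = Δφ/Δψ = 0.8753 → d_rh = R√(Δφ²+q²Δλ²) = 14088.1 km
Excess = (14088.1 − 13682.6) / 13682.6 = 405.5 / 13682.6 = 2.96% ≈ 3.0%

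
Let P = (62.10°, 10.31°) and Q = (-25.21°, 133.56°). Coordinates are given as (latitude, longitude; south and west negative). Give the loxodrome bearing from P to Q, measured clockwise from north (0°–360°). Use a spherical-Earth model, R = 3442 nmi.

130.7°

Δψ = ln[tan(π/4+φ₂/2)/tan(π/4+φ₁/2)] = -1.8476
Δλ = +2.1511 rad (taken the short way round)
course = atan2(Δλ, Δψ) = 130.66°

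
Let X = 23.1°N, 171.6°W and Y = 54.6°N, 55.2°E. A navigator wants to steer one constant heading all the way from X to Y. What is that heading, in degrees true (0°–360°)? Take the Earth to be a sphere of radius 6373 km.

287.4°

Meridional parts: M(φ₁)=+0.4146, M(φ₂)=+1.1421 → ΔM = +0.7276;  Δλ = -2.3248 rad
tan C = Δλ / ΔM = -3.1953 → C = 287.38°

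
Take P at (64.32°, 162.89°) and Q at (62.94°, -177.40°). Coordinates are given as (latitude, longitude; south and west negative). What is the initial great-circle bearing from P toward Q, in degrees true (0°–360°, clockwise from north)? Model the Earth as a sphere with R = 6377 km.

θ = atan2( sin Δλ·cos φ₂ ,  cos φ₁ sin φ₂ − sin φ₁ cos φ₂ cos Δλ )
  = atan2(+0.1534, -0.0001) = 90.02°

90.0°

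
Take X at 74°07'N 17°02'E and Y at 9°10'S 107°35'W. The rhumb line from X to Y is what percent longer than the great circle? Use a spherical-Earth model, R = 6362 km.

Great circle: σ = 1.8825 rad → d_gc = Rσ = 11976.7 km
Rhumb: Δφ = -1.4536, Δλ = -2.1750, Δψ = -2.1303, q = Δφ/Δψ = 0.6823 → d_rh = R√(Δφ²+q²Δλ²) = 13215.8 km
Excess = (13215.8 − 11976.7) / 11976.7 = 1239.1 / 11976.7 = 10.346% ≈ 10.3%

10.3%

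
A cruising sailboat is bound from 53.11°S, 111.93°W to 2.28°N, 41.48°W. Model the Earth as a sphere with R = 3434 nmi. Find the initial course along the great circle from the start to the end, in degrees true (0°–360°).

72.8°

θ = atan2( sin Δλ·cos φ₂ ,  cos φ₁ sin φ₂ − sin φ₁ cos φ₂ cos Δλ )
  = atan2(+0.9416, +0.2913) = 72.81°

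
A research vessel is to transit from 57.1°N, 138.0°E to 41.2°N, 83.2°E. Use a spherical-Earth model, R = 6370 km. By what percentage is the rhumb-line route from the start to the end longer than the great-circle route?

2.3%

Great circle: σ = 0.6622 rad → d_gc = Rσ = 4218.3 km
Rhumb: Δφ = -0.2775, Δλ = -0.9564, Δψ = -0.4294, q = Δφ/Δψ = 0.6463 → d_rh = R√(Δφ²+q²Δλ²) = 4316.1 km
Excess = (4316.1 − 4218.3) / 4218.3 = 97.8 / 4218.3 = 2.32% ≈ 2.3%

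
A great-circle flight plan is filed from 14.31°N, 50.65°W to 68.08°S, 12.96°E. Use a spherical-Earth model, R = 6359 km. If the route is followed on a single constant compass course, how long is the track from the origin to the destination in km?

10599 km

Δψ = ln[tan(π/4+φ₂/2)/tan(π/4+φ₁/2)] = -1.8941;  Δφ = -1.4380 rad,  Δλ = +1.1102 rad
q = Δφ/Δψ = 0.7592
d = R·√(Δφ² + q²Δλ²) = 6359·1.66679 = 10599 km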